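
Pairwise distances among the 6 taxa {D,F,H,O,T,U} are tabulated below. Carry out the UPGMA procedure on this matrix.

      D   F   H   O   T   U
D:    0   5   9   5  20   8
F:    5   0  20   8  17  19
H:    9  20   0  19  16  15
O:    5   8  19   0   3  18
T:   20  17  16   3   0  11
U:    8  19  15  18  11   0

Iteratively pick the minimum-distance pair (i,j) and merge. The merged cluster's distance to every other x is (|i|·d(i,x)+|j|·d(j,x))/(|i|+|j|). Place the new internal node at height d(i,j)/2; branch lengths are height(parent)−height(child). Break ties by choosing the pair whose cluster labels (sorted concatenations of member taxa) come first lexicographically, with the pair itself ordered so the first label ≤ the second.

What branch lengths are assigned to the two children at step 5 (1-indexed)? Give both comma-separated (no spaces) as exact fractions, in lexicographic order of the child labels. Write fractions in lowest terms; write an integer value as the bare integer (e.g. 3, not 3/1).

9/10,79/10

step 1: merge (O,T) at d=3; branch lengths O→3/2, T→3/2; new cluster OT
  updated: d(D,OT)=25/2, d(F,OT)=25/2, d(H,OT)=35/2, d(OT,U)=29/2
step 2: merge (D,F) at d=5; branch lengths D→5/2, F→5/2; new cluster DF
  updated: d(DF,H)=29/2, d(DF,OT)=25/2, d(DF,U)=27/2
step 3: merge (DF,OT) at d=25/2; branch lengths DF→15/4, OT→19/4; new cluster DFOT
  updated: d(DFOT,H)=16, d(DFOT,U)=14
step 4: merge (DFOT,U) at d=14; branch lengths DFOT→3/4, U→7; new cluster DFOTU
  updated: d(DFOTU,H)=79/5
step 5: merge (DFOTU,H) at d=79/5; branch lengths DFOTU→9/10, H→79/10; new cluster DFHOTU
final tree: ((((D:5/2,F:5/2):15/4,(O:3/2,T:3/2):19/4):3/4,U:7):9/10,H:79/10)
total length: 661/20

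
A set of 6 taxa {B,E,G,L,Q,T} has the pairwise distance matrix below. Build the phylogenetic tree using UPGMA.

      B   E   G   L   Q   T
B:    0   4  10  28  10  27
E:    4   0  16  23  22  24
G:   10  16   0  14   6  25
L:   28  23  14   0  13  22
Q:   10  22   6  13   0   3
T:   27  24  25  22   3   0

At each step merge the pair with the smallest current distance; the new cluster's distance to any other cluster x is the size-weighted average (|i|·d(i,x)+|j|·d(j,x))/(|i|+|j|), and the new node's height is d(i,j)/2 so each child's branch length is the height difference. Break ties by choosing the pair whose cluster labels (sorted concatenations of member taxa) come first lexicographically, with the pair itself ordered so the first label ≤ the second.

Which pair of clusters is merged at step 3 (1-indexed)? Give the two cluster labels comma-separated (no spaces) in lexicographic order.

BE,G

1. join Q+T (d=3) ⇒ QT; edges |Q|=3/2, |T|=3/2
  updated: d(B,QT)=37/2, d(E,QT)=23, d(G,QT)=31/2, d(L,QT)=35/2
2. join B+E (d=4) ⇒ BE; edges |B|=2, |E|=2
  updated: d(BE,G)=13, d(BE,L)=51/2, d(BE,QT)=83/4
3. join BE+G (d=13) ⇒ BEG; edges |BE|=9/2, |G|=13/2
  updated: d(BEG,L)=65/3, d(BEG,QT)=19
4. join L+QT (d=35/2) ⇒ LQT; edges |L|=35/4, |QT|=29/4
  updated: d(BEG,LQT)=179/9
5. join BEG+LQT (d=179/9) ⇒ BEGLQT; edges |BEG|=31/9, |LQT|=43/36
final tree: (((B:2,E:2):9/2,G:13/2):31/9,(L:35/4,(Q:3/2,T:3/2):29/4):43/36)
total length: 1391/36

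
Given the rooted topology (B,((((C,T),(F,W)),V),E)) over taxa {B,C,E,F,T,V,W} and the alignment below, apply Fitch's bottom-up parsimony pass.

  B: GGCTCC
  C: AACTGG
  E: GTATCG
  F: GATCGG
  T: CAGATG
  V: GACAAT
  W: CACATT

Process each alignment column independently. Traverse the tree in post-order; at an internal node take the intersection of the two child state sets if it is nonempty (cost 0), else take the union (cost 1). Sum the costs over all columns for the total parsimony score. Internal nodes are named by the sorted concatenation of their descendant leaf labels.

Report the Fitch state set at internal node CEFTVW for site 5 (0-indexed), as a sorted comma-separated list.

site 0, node CT: C={A} ∪ T={C} → {A,C} (+1)
site 0, node FW: F={G} ∪ W={C} → {C,G} (+1)
site 0, node CFTW: CT={A,C} ∩ FW={C,G} → {C} (+0)
site 0, node CFTVW: CFTW={C} ∪ V={G} → {C,G} (+1)
site 0, node CEFTVW: CFTVW={C,G} ∩ E={G} → {G} (+0)
site 0, node BCEFTVW: B={G} ∩ CEFTVW={G} → {G} (+0)
site 1, node CT: C={A} ∩ T={A} → {A} (+0)
site 1, node FW: F={A} ∩ W={A} → {A} (+0)
site 1, node CFTW: CT={A} ∩ FW={A} → {A} (+0)
site 1, node CFTVW: CFTW={A} ∩ V={A} → {A} (+0)
site 1, node CEFTVW: CFTVW={A} ∪ E={T} → {A,T} (+1)
site 1, node BCEFTVW: B={G} ∪ CEFTVW={A,T} → {A,G,T} (+1)
site 2, node CT: C={C} ∪ T={G} → {C,G} (+1)
site 2, node FW: F={T} ∪ W={C} → {C,T} (+1)
site 2, node CFTW: CT={C,G} ∩ FW={C,T} → {C} (+0)
site 2, node CFTVW: CFTW={C} ∩ V={C} → {C} (+0)
site 2, node CEFTVW: CFTVW={C} ∪ E={A} → {A,C} (+1)
site 2, node BCEFTVW: B={C} ∩ CEFTVW={A,C} → {C} (+0)
site 3, node CT: C={T} ∪ T={A} → {A,T} (+1)
site 3, node FW: F={C} ∪ W={A} → {A,C} (+1)
site 3, node CFTW: CT={A,T} ∩ FW={A,C} → {A} (+0)
site 3, node CFTVW: CFTW={A} ∩ V={A} → {A} (+0)
site 3, node CEFTVW: CFTVW={A} ∪ E={T} → {A,T} (+1)
site 3, node BCEFTVW: B={T} ∩ CEFTVW={A,T} → {T} (+0)
site 4, node CT: C={G} ∪ T={T} → {G,T} (+1)
site 4, node FW: F={G} ∪ W={T} → {G,T} (+1)
site 4, node CFTW: CT={G,T} ∩ FW={G,T} → {G,T} (+0)
site 4, node CFTVW: CFTW={G,T} ∪ V={A} → {A,G,T} (+1)
site 4, node CEFTVW: CFTVW={A,G,T} ∪ E={C} → {A,C,G,T} (+1)
site 4, node BCEFTVW: B={C} ∩ CEFTVW={A,C,G,T} → {C} (+0)
site 5, node CT: C={G} ∩ T={G} → {G} (+0)
site 5, node FW: F={G} ∪ W={T} → {G,T} (+1)
site 5, node CFTW: CT={G} ∩ FW={G,T} → {G} (+0)
site 5, node CFTVW: CFTW={G} ∪ V={T} → {G,T} (+1)
site 5, node CEFTVW: CFTVW={G,T} ∩ E={G} → {G} (+0)
site 5, node BCEFTVW: B={C} ∪ CEFTVW={G} → {C,G} (+1)
per-site changes: [3, 2, 3, 3, 4, 3]; total = 18

G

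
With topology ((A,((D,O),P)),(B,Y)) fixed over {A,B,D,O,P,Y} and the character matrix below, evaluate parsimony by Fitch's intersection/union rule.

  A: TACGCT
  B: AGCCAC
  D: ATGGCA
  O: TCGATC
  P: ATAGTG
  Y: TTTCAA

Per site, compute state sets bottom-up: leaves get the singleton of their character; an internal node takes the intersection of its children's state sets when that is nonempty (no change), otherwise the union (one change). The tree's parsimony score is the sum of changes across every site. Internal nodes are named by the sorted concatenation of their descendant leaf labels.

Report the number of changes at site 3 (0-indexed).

[col 0] DO: children D:{A}, O:{T} ∪→ {A,T}; cost 1
[col 0] DOP: children DO:{A,T}, P:{A} ∩→ {A}; cost 0
[col 0] ADOP: children A:{T}, DOP:{A} ∪→ {A,T}; cost 1
[col 0] BY: children B:{A}, Y:{T} ∪→ {A,T}; cost 1
[col 0] ABDOPY: children ADOP:{A,T}, BY:{A,T} ∩→ {A,T}; cost 0
[col 1] DO: children D:{T}, O:{C} ∪→ {C,T}; cost 1
[col 1] DOP: children DO:{C,T}, P:{T} ∩→ {T}; cost 0
[col 1] ADOP: children A:{A}, DOP:{T} ∪→ {A,T}; cost 1
[col 1] BY: children B:{G}, Y:{T} ∪→ {G,T}; cost 1
[col 1] ABDOPY: children ADOP:{A,T}, BY:{G,T} ∩→ {T}; cost 0
[col 2] DO: children D:{G}, O:{G} ∩→ {G}; cost 0
[col 2] DOP: children DO:{G}, P:{A} ∪→ {A,G}; cost 1
[col 2] ADOP: children A:{C}, DOP:{A,G} ∪→ {A,C,G}; cost 1
[col 2] BY: children B:{C}, Y:{T} ∪→ {C,T}; cost 1
[col 2] ABDOPY: children ADOP:{A,C,G}, BY:{C,T} ∩→ {C}; cost 0
[col 3] DO: children D:{G}, O:{A} ∪→ {A,G}; cost 1
[col 3] DOP: children DO:{A,G}, P:{G} ∩→ {G}; cost 0
[col 3] ADOP: children A:{G}, DOP:{G} ∩→ {G}; cost 0
[col 3] BY: children B:{C}, Y:{C} ∩→ {C}; cost 0
[col 3] ABDOPY: children ADOP:{G}, BY:{C} ∪→ {C,G}; cost 1
[col 4] DO: children D:{C}, O:{T} ∪→ {C,T}; cost 1
[col 4] DOP: children DO:{C,T}, P:{T} ∩→ {T}; cost 0
[col 4] ADOP: children A:{C}, DOP:{T} ∪→ {C,T}; cost 1
[col 4] BY: children B:{A}, Y:{A} ∩→ {A}; cost 0
[col 4] ABDOPY: children ADOP:{C,T}, BY:{A} ∪→ {A,C,T}; cost 1
[col 5] DO: children D:{A}, O:{C} ∪→ {A,C}; cost 1
[col 5] DOP: children DO:{A,C}, P:{G} ∪→ {A,C,G}; cost 1
[col 5] ADOP: children A:{T}, DOP:{A,C,G} ∪→ {A,C,G,T}; cost 1
[col 5] BY: children B:{C}, Y:{A} ∪→ {A,C}; cost 1
[col 5] ABDOPY: children ADOP:{A,C,G,T}, BY:{A,C} ∩→ {A,C}; cost 0
per-site changes: [3, 3, 3, 2, 3, 4]; total = 18

2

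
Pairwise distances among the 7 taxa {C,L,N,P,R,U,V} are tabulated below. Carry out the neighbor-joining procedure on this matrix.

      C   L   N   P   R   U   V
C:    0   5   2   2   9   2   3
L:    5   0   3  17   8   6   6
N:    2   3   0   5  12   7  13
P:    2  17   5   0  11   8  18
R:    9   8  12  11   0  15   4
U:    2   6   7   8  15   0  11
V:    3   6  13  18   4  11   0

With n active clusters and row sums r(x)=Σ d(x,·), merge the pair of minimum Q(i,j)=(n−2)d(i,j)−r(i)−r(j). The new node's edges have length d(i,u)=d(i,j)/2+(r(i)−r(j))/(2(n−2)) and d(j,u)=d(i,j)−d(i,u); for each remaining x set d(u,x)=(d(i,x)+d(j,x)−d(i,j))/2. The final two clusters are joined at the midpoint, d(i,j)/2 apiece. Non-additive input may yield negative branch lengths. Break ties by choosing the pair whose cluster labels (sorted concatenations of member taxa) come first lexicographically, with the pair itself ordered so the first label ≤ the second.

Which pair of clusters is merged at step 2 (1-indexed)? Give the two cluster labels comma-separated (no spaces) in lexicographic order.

step 1: merge (R,V) at d=4, Q=-94; branch lengths R→12/5, V→8/5; new cluster RV
  updated: d(C,RV)=4, d(L,RV)=5, d(N,RV)=21/2, d(P,RV)=25/2, d(RV,U)=11
step 2: merge (L,RV) at d=5, Q=-59; branch lengths L→13/8, RV→27/8; new cluster LRV
  updated: d(C,LRV)=2, d(LRV,N)=17/4, d(LRV,P)=49/4, d(LRV,U)=6
step 3: merge (N,P) at d=5, Q=-61/2; branch lengths N→1, P→4; new cluster NP
  updated: d(C,NP)=-1/2, d(LRV,NP)=23/4, d(NP,U)=5
step 4: merge (C,NP) at d=-1/2, Q=-59/4; branch lengths C→-31/16, NP→23/16; new cluster CNP
  updated: d(CNP,LRV)=33/8, d(CNP,U)=15/4
step 5: merge (CNP,LRV) at d=33/8, Q=-111/8; branch lengths CNP→15/16, LRV→51/16; new cluster CLNPRV
  updated: d(CLNPRV,U)=45/16
step 6: merge (CLNPRV,U) at d=45/16; branch lengths CLNPRV→45/32, U→45/32; new cluster CLNPRUV
final tree: (((C:-31/16,(N:1,P:4):23/16):15/16,(L:13/8,(R:12/5,V:8/5):27/8):51/16):45/32,U:45/32)
total length: 327/16

L,RV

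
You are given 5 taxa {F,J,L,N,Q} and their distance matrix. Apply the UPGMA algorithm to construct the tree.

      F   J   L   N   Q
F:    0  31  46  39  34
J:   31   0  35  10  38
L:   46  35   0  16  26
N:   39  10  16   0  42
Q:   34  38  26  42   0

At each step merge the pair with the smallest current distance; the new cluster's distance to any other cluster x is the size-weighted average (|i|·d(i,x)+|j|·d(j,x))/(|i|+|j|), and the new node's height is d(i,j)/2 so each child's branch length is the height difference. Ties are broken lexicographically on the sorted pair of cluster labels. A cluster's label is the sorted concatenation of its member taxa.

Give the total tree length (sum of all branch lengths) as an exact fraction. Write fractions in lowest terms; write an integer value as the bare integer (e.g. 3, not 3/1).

287/4

1. join J+N (d=10) ⇒ JN; edges |J|=5, |N|=5
  updated: d(F,JN)=35, d(JN,L)=51/2, d(JN,Q)=40
2. join JN+L (d=51/2) ⇒ JLN; edges |JN|=31/4, |L|=51/4
  updated: d(F,JLN)=116/3, d(JLN,Q)=106/3
3. join F+Q (d=34) ⇒ FQ; edges |F|=17, |Q|=17
  updated: d(FQ,JLN)=37
4. join FQ+JLN (d=37) ⇒ FJLNQ; edges |FQ|=3/2, |JLN|=23/4
final tree: ((F:17,Q:17):3/2,((J:5,N:5):31/4,L:51/4):23/4)
total length: 287/4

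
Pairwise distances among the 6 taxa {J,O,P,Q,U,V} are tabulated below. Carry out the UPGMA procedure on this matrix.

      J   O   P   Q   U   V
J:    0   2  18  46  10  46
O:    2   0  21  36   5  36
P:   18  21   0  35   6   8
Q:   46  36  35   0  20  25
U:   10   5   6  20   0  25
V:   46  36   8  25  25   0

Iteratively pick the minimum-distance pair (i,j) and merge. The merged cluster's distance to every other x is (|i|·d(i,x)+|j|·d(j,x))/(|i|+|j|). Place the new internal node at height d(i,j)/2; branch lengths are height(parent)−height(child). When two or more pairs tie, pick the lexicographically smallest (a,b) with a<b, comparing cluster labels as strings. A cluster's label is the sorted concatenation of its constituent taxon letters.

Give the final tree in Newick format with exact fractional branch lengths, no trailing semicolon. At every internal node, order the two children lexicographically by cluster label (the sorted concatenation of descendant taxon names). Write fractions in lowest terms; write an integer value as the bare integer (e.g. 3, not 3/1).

(((J:1,O:1):23/4,(P:3,U:3):15/4):9,(Q:25/2,V:25/2):13/4)

step 1: merge (J,O) at d=2; branch lengths J→1, O→1; new cluster JO
  updated: d(JO,P)=39/2, d(JO,Q)=41, d(JO,U)=15/2, d(JO,V)=41
step 2: merge (P,U) at d=6; branch lengths P→3, U→3; new cluster PU
  updated: d(JO,PU)=27/2, d(PU,Q)=55/2, d(PU,V)=33/2
step 3: merge (JO,PU) at d=27/2; branch lengths JO→23/4, PU→15/4; new cluster JOPU
  updated: d(JOPU,Q)=137/4, d(JOPU,V)=115/4
step 4: merge (Q,V) at d=25; branch lengths Q→25/2, V→25/2; new cluster QV
  updated: d(JOPU,QV)=63/2
step 5: merge (JOPU,QV) at d=63/2; branch lengths JOPU→9, QV→13/4; new cluster JOPQUV
final tree: (((J:1,O:1):23/4,(P:3,U:3):15/4):9,(Q:25/2,V:25/2):13/4)
total length: 219/4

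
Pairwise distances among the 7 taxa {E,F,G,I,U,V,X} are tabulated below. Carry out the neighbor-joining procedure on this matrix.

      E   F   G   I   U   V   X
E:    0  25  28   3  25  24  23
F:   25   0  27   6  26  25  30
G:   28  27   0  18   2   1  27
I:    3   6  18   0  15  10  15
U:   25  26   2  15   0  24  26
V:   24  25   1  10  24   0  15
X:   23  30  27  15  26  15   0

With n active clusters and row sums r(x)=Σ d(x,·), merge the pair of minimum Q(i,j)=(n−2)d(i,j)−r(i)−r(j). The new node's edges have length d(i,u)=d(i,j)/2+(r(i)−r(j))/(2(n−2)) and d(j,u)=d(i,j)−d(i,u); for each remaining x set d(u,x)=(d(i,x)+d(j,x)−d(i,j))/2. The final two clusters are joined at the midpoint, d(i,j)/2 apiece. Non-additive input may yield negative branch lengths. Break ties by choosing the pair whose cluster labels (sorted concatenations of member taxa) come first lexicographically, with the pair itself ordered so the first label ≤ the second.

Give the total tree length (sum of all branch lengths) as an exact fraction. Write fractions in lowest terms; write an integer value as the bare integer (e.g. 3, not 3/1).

803/16

1. join G+U (d=2, Q=-211) ⇒ GU; edges |G|=-1/2, |U|=5/2
  updated: d(E,GU)=51/2, d(F,GU)=51/2, d(GU,I)=31/2, d(GU,V)=23/2, d(GU,X)=51/2
2. join GU+V (d=23/2, Q=-143) ⇒ GUV; edges |GU|=8, |V|=7/2
  updated: d(E,GUV)=19, d(F,GUV)=39/2, d(GUV,I)=7, d(GUV,X)=29/2
3. join GUV+X (d=29/2, Q=-99) ⇒ GUVX; edges |GUV|=7/2, |X|=11
  updated: d(E,GUVX)=55/4, d(F,GUVX)=35/2, d(GUVX,I)=15/4
4. join E+GUVX (d=55/4, Q=-197/4) ⇒ EGUVX; edges |E|=137/16, |GUVX|=83/16
  updated: d(EGUVX,F)=115/8, d(EGUVX,I)=-7/2
5. join EGUVX+F (d=115/8, Q=-135/8) ⇒ EFGUVX; edges |EGUVX|=39/16, |F|=191/16
  updated: d(EFGUVX,I)=-95/16
6. join EFGUVX+I (d=-95/16) ⇒ EFGIUVX; edges |EFGUVX|=-95/32, |I|=-95/32
final tree: (((E:137/16,(((G:-1/2,U:5/2):8,V:7/2):7/2,X:11):83/16):39/16,F:191/16):-95/32,I:-95/32)
total length: 803/16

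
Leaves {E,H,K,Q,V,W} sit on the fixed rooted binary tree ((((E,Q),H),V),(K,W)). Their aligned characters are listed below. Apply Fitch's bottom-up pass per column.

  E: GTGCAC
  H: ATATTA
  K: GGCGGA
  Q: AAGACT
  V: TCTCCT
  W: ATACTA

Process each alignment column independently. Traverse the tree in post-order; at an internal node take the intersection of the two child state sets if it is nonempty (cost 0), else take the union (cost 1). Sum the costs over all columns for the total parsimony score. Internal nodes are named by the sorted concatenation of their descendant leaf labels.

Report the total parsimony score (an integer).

[col 0] EQ: children E:{G}, Q:{A} ∪→ {A,G}; cost 1
[col 0] EHQ: children EQ:{A,G}, H:{A} ∩→ {A}; cost 0
[col 0] EHQV: children EHQ:{A}, V:{T} ∪→ {A,T}; cost 1
[col 0] KW: children K:{G}, W:{A} ∪→ {A,G}; cost 1
[col 0] EHKQVW: children EHQV:{A,T}, KW:{A,G} ∩→ {A}; cost 0
[col 1] EQ: children E:{T}, Q:{A} ∪→ {A,T}; cost 1
[col 1] EHQ: children EQ:{A,T}, H:{T} ∩→ {T}; cost 0
[col 1] EHQV: children EHQ:{T}, V:{C} ∪→ {C,T}; cost 1
[col 1] KW: children K:{G}, W:{T} ∪→ {G,T}; cost 1
[col 1] EHKQVW: children EHQV:{C,T}, KW:{G,T} ∩→ {T}; cost 0
[col 2] EQ: children E:{G}, Q:{G} ∩→ {G}; cost 0
[col 2] EHQ: children EQ:{G}, H:{A} ∪→ {A,G}; cost 1
[col 2] EHQV: children EHQ:{A,G}, V:{T} ∪→ {A,G,T}; cost 1
[col 2] KW: children K:{C}, W:{A} ∪→ {A,C}; cost 1
[col 2] EHKQVW: children EHQV:{A,G,T}, KW:{A,C} ∩→ {A}; cost 0
[col 3] EQ: children E:{C}, Q:{A} ∪→ {A,C}; cost 1
[col 3] EHQ: children EQ:{A,C}, H:{T} ∪→ {A,C,T}; cost 1
[col 3] EHQV: children EHQ:{A,C,T}, V:{C} ∩→ {C}; cost 0
[col 3] KW: children K:{G}, W:{C} ∪→ {C,G}; cost 1
[col 3] EHKQVW: children EHQV:{C}, KW:{C,G} ∩→ {C}; cost 0
[col 4] EQ: children E:{A}, Q:{C} ∪→ {A,C}; cost 1
[col 4] EHQ: children EQ:{A,C}, H:{T} ∪→ {A,C,T}; cost 1
[col 4] EHQV: children EHQ:{A,C,T}, V:{C} ∩→ {C}; cost 0
[col 4] KW: children K:{G}, W:{T} ∪→ {G,T}; cost 1
[col 4] EHKQVW: children EHQV:{C}, KW:{G,T} ∪→ {C,G,T}; cost 1
[col 5] EQ: children E:{C}, Q:{T} ∪→ {C,T}; cost 1
[col 5] EHQ: children EQ:{C,T}, H:{A} ∪→ {A,C,T}; cost 1
[col 5] EHQV: children EHQ:{A,C,T}, V:{T} ∩→ {T}; cost 0
[col 5] KW: children K:{A}, W:{A} ∩→ {A}; cost 0
[col 5] EHKQVW: children EHQV:{T}, KW:{A} ∪→ {A,T}; cost 1
per-site changes: [3, 3, 3, 3, 4, 3]; total = 19

19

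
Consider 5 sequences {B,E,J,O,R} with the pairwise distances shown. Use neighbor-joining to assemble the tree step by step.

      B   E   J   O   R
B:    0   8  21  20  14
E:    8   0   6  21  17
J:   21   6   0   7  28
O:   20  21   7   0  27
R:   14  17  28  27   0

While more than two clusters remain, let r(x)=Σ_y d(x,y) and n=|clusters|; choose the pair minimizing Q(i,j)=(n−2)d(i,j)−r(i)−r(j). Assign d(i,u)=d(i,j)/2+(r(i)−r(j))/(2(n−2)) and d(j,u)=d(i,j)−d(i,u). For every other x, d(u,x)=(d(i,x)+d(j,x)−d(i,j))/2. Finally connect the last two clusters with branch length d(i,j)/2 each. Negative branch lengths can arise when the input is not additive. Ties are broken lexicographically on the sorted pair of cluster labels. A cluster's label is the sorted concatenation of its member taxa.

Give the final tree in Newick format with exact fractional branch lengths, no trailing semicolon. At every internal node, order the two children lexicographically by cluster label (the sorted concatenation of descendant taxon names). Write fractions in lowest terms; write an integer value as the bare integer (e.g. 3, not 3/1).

iteration 1: select J,O (d=7, Q=-116); attach at lengths (4/3, 17/3); label the merged cluster JO
  updated: d(B,JO)=17, d(E,JO)=10, d(JO,R)=24
iteration 2: select B,R (d=14, Q=-66); attach at lengths (3, 11); label the merged cluster BR
  updated: d(BR,E)=11/2, d(BR,JO)=27/2
iteration 3: select BR,E (d=11/2, Q=-29); attach at lengths (9/2, 1); label the merged cluster BER
  updated: d(BER,JO)=9
iteration 4: select BER,JO (d=9); attach at lengths (9/2, 9/2); label the merged cluster BEJOR
final tree: (((B:3,R:11):9/2,E:1):9/2,(J:4/3,O:17/3):9/2)
total length: 71/2

(((B:3,R:11):9/2,E:1):9/2,(J:4/3,O:17/3):9/2)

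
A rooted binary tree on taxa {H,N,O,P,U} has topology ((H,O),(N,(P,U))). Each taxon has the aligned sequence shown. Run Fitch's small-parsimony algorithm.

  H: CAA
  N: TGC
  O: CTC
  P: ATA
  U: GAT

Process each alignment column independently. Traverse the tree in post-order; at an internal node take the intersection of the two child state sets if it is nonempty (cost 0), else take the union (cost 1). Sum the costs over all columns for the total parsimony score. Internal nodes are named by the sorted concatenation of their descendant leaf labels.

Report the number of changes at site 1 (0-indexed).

3

[col 0] HO: children H:{C}, O:{C} ∩→ {C}; cost 0
[col 0] PU: children P:{A}, U:{G} ∪→ {A,G}; cost 1
[col 0] NPU: children N:{T}, PU:{A,G} ∪→ {A,G,T}; cost 1
[col 0] HNOPU: children HO:{C}, NPU:{A,G,T} ∪→ {A,C,G,T}; cost 1
[col 1] HO: children H:{A}, O:{T} ∪→ {A,T}; cost 1
[col 1] PU: children P:{T}, U:{A} ∪→ {A,T}; cost 1
[col 1] NPU: children N:{G}, PU:{A,T} ∪→ {A,G,T}; cost 1
[col 1] HNOPU: children HO:{A,T}, NPU:{A,G,T} ∩→ {A,T}; cost 0
[col 2] HO: children H:{A}, O:{C} ∪→ {A,C}; cost 1
[col 2] PU: children P:{A}, U:{T} ∪→ {A,T}; cost 1
[col 2] NPU: children N:{C}, PU:{A,T} ∪→ {A,C,T}; cost 1
[col 2] HNOPU: children HO:{A,C}, NPU:{A,C,T} ∩→ {A,C}; cost 0
per-site changes: [3, 3, 3]; total = 9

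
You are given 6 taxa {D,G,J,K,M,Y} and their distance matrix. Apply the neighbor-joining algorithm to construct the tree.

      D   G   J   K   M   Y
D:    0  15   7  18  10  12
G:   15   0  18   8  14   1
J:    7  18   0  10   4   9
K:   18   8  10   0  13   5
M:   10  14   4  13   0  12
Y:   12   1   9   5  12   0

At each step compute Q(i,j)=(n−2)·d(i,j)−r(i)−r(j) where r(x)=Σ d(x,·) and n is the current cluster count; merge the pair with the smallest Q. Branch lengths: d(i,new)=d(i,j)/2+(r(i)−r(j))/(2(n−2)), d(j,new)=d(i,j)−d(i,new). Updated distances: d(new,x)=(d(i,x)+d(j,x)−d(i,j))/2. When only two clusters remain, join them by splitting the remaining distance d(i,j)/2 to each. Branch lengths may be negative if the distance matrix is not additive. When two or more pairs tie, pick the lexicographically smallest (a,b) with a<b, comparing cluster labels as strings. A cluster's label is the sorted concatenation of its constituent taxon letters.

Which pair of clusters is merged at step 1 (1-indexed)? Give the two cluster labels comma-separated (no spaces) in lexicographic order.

G,Y

1. join G+Y (d=1, Q=-91) ⇒ GY; edges |G|=21/8, |Y|=-13/8
  updated: d(D,GY)=13, d(GY,J)=13, d(GY,K)=6, d(GY,M)=25/2
2. join GY+K (d=6, Q=-147/2) ⇒ GKY; edges |GY|=31/12, |K|=41/12
  updated: d(D,GKY)=25/2, d(GKY,J)=17/2, d(GKY,M)=39/4
3. join D+GKY (d=25/2, Q=-141/4) ⇒ DGKY; edges |D|=95/16, |GKY|=105/16
  updated: d(DGKY,J)=3/2, d(DGKY,M)=29/8
4. join DGKY+J (d=3/2, Q=-73/8) ⇒ DGJKY; edges |DGKY|=9/16, |J|=15/16
  updated: d(DGJKY,M)=49/16
5. join DGJKY+M (d=49/16) ⇒ DGJKMY; edges |DGJKY|=49/32, |M|=49/32
final tree: (((D:95/16,((G:21/8,Y:-13/8):31/12,K:41/12):105/16):9/16,J:15/16):49/32,M:49/32)
total length: 385/16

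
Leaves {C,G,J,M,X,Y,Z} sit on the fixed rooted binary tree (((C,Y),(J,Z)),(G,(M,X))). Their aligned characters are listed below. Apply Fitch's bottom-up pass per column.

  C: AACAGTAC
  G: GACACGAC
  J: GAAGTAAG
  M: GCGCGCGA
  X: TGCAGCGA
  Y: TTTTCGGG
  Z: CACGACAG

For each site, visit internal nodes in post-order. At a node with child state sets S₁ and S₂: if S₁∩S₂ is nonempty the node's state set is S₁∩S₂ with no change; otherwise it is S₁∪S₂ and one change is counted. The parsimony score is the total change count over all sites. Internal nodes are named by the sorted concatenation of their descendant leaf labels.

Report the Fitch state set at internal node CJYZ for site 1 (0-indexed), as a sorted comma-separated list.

CY@0: {A} ∪ {T} = {A,T} (union, +1)
JZ@0: {G} ∪ {C} = {C,G} (union, +1)
CJYZ@0: {A,T} ∪ {C,G} = {A,C,G,T} (union, +1)
MX@0: {G} ∪ {T} = {G,T} (union, +1)
GMX@0: {G} ∩ {G,T} = {G} (intersection, +0)
CGJMXYZ@0: {A,C,G,T} ∩ {G} = {G} (intersection, +0)
CY@1: {A} ∪ {T} = {A,T} (union, +1)
JZ@1: {A} ∩ {A} = {A} (intersection, +0)
CJYZ@1: {A,T} ∩ {A} = {A} (intersection, +0)
MX@1: {C} ∪ {G} = {C,G} (union, +1)
GMX@1: {A} ∪ {C,G} = {A,C,G} (union, +1)
CGJMXYZ@1: {A} ∩ {A,C,G} = {A} (intersection, +0)
CY@2: {C} ∪ {T} = {C,T} (union, +1)
JZ@2: {A} ∪ {C} = {A,C} (union, +1)
CJYZ@2: {C,T} ∩ {A,C} = {C} (intersection, +0)
MX@2: {G} ∪ {C} = {C,G} (union, +1)
GMX@2: {C} ∩ {C,G} = {C} (intersection, +0)
CGJMXYZ@2: {C} ∩ {C} = {C} (intersection, +0)
CY@3: {A} ∪ {T} = {A,T} (union, +1)
JZ@3: {G} ∩ {G} = {G} (intersection, +0)
CJYZ@3: {A,T} ∪ {G} = {A,G,T} (union, +1)
MX@3: {C} ∪ {A} = {A,C} (union, +1)
GMX@3: {A} ∩ {A,C} = {A} (intersection, +0)
CGJMXYZ@3: {A,G,T} ∩ {A} = {A} (intersection, +0)
CY@4: {G} ∪ {C} = {C,G} (union, +1)
JZ@4: {T} ∪ {A} = {A,T} (union, +1)
CJYZ@4: {C,G} ∪ {A,T} = {A,C,G,T} (union, +1)
MX@4: {G} ∩ {G} = {G} (intersection, +0)
GMX@4: {C} ∪ {G} = {C,G} (union, +1)
CGJMXYZ@4: {A,C,G,T} ∩ {C,G} = {C,G} (intersection, +0)
CY@5: {T} ∪ {G} = {G,T} (union, +1)
JZ@5: {A} ∪ {C} = {A,C} (union, +1)
CJYZ@5: {G,T} ∪ {A,C} = {A,C,G,T} (union, +1)
MX@5: {C} ∩ {C} = {C} (intersection, +0)
GMX@5: {G} ∪ {C} = {C,G} (union, +1)
CGJMXYZ@5: {A,C,G,T} ∩ {C,G} = {C,G} (intersection, +0)
CY@6: {A} ∪ {G} = {A,G} (union, +1)
JZ@6: {A} ∩ {A} = {A} (intersection, +0)
CJYZ@6: {A,G} ∩ {A} = {A} (intersection, +0)
MX@6: {G} ∩ {G} = {G} (intersection, +0)
GMX@6: {A} ∪ {G} = {A,G} (union, +1)
CGJMXYZ@6: {A} ∩ {A,G} = {A} (intersection, +0)
CY@7: {C} ∪ {G} = {C,G} (union, +1)
JZ@7: {G} ∩ {G} = {G} (intersection, +0)
CJYZ@7: {C,G} ∩ {G} = {G} (intersection, +0)
MX@7: {A} ∩ {A} = {A} (intersection, +0)
GMX@7: {C} ∪ {A} = {A,C} (union, +1)
CGJMXYZ@7: {G} ∪ {A,C} = {A,C,G} (union, +1)
per-site changes: [4, 3, 3, 3, 4, 4, 2, 3]; total = 26

A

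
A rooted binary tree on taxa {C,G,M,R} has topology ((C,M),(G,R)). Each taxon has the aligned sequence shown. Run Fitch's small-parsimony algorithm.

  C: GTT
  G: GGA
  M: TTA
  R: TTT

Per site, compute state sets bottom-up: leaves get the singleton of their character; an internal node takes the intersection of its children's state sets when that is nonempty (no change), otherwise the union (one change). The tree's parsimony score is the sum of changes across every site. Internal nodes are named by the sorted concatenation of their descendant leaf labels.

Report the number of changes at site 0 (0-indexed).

2

CM@0: {G} ∪ {T} = {G,T} (union, +1)
GR@0: {G} ∪ {T} = {G,T} (union, +1)
CGMR@0: {G,T} ∩ {G,T} = {G,T} (intersection, +0)
CM@1: {T} ∩ {T} = {T} (intersection, +0)
GR@1: {G} ∪ {T} = {G,T} (union, +1)
CGMR@1: {T} ∩ {G,T} = {T} (intersection, +0)
CM@2: {T} ∪ {A} = {A,T} (union, +1)
GR@2: {A} ∪ {T} = {A,T} (union, +1)
CGMR@2: {A,T} ∩ {A,T} = {A,T} (intersection, +0)
per-site changes: [2, 1, 2]; total = 5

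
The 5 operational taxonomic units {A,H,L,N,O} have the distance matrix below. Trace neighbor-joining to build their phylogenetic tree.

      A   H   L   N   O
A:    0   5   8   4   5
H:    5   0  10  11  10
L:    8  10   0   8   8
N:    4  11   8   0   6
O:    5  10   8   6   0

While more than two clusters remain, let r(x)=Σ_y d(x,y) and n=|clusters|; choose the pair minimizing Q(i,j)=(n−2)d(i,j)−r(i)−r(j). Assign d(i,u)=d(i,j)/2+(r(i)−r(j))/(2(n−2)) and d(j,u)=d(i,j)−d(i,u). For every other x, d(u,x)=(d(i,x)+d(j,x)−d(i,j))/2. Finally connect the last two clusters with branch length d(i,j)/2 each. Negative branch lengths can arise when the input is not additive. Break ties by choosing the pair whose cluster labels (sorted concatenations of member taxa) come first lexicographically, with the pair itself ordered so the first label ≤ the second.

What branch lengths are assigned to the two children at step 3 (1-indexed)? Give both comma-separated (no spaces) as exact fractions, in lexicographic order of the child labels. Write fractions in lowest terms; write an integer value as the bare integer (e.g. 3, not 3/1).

1/4,3

1. join A+H (d=5, Q=-43) ⇒ AH; edges |A|=1/6, |H|=29/6
  updated: d(AH,L)=13/2, d(AH,N)=5, d(AH,O)=5
2. join AH+L (d=13/2, Q=-26) ⇒ AHL; edges |AH|=7/4, |L|=19/4
  updated: d(AHL,N)=13/4, d(AHL,O)=13/4
3. join AHL+N (d=13/4, Q=-25/2) ⇒ AHLN; edges |AHL|=1/4, |N|=3
  updated: d(AHLN,O)=3
4. join AHLN+O (d=3) ⇒ AHLNO; edges |AHLN|=3/2, |O|=3/2
final tree: ((((A:1/6,H:29/6):7/4,L:19/4):1/4,N:3):3/2,O:3/2)
total length: 71/4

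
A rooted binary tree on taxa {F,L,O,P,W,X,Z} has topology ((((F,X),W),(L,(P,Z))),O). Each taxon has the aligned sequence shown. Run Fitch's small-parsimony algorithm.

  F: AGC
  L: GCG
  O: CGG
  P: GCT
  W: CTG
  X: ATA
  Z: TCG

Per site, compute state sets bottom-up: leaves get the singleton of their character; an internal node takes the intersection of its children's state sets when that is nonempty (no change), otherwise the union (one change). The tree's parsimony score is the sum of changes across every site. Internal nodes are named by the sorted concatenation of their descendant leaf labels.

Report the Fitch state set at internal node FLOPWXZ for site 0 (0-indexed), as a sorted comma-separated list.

C

site 0, node FX: F={A} ∩ X={A} → {A} (+0)
site 0, node FWX: FX={A} ∪ W={C} → {A,C} (+1)
site 0, node PZ: P={G} ∪ Z={T} → {G,T} (+1)
site 0, node LPZ: L={G} ∩ PZ={G,T} → {G} (+0)
site 0, node FLPWXZ: FWX={A,C} ∪ LPZ={G} → {A,C,G} (+1)
site 0, node FLOPWXZ: FLPWXZ={A,C,G} ∩ O={C} → {C} (+0)
site 1, node FX: F={G} ∪ X={T} → {G,T} (+1)
site 1, node FWX: FX={G,T} ∩ W={T} → {T} (+0)
site 1, node PZ: P={C} ∩ Z={C} → {C} (+0)
site 1, node LPZ: L={C} ∩ PZ={C} → {C} (+0)
site 1, node FLPWXZ: FWX={T} ∪ LPZ={C} → {C,T} (+1)
site 1, node FLOPWXZ: FLPWXZ={C,T} ∪ O={G} → {C,G,T} (+1)
site 2, node FX: F={C} ∪ X={A} → {A,C} (+1)
site 2, node FWX: FX={A,C} ∪ W={G} → {A,C,G} (+1)
site 2, node PZ: P={T} ∪ Z={G} → {G,T} (+1)
site 2, node LPZ: L={G} ∩ PZ={G,T} → {G} (+0)
site 2, node FLPWXZ: FWX={A,C,G} ∩ LPZ={G} → {G} (+0)
site 2, node FLOPWXZ: FLPWXZ={G} ∩ O={G} → {G} (+0)
per-site changes: [3, 3, 3]; total = 9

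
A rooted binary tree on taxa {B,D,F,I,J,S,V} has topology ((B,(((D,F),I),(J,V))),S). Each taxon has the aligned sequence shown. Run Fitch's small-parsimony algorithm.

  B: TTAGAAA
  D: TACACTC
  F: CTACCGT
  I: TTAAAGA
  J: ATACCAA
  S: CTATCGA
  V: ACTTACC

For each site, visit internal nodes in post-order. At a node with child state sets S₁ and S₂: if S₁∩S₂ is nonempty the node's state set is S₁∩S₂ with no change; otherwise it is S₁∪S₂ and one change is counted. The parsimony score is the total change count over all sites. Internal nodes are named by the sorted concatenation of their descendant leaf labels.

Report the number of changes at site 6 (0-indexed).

DF@0: {T} ∪ {C} = {C,T} (union, +1)
DFI@0: {C,T} ∩ {T} = {T} (intersection, +0)
JV@0: {A} ∩ {A} = {A} (intersection, +0)
DFIJV@0: {T} ∪ {A} = {A,T} (union, +1)
BDFIJV@0: {T} ∩ {A,T} = {T} (intersection, +0)
BDFIJSV@0: {T} ∪ {C} = {C,T} (union, +1)
DF@1: {A} ∪ {T} = {A,T} (union, +1)
DFI@1: {A,T} ∩ {T} = {T} (intersection, +0)
JV@1: {T} ∪ {C} = {C,T} (union, +1)
DFIJV@1: {T} ∩ {C,T} = {T} (intersection, +0)
BDFIJV@1: {T} ∩ {T} = {T} (intersection, +0)
BDFIJSV@1: {T} ∩ {T} = {T} (intersection, +0)
DF@2: {C} ∪ {A} = {A,C} (union, +1)
DFI@2: {A,C} ∩ {A} = {A} (intersection, +0)
JV@2: {A} ∪ {T} = {A,T} (union, +1)
DFIJV@2: {A} ∩ {A,T} = {A} (intersection, +0)
BDFIJV@2: {A} ∩ {A} = {A} (intersection, +0)
BDFIJSV@2: {A} ∩ {A} = {A} (intersection, +0)
DF@3: {A} ∪ {C} = {A,C} (union, +1)
DFI@3: {A,C} ∩ {A} = {A} (intersection, +0)
JV@3: {C} ∪ {T} = {C,T} (union, +1)
DFIJV@3: {A} ∪ {C,T} = {A,C,T} (union, +1)
BDFIJV@3: {G} ∪ {A,C,T} = {A,C,G,T} (union, +1)
BDFIJSV@3: {A,C,G,T} ∩ {T} = {T} (intersection, +0)
DF@4: {C} ∩ {C} = {C} (intersection, +0)
DFI@4: {C} ∪ {A} = {A,C} (union, +1)
JV@4: {C} ∪ {A} = {A,C} (union, +1)
DFIJV@4: {A,C} ∩ {A,C} = {A,C} (intersection, +0)
BDFIJV@4: {A} ∩ {A,C} = {A} (intersection, +0)
BDFIJSV@4: {A} ∪ {C} = {A,C} (union, +1)
DF@5: {T} ∪ {G} = {G,T} (union, +1)
DFI@5: {G,T} ∩ {G} = {G} (intersection, +0)
JV@5: {A} ∪ {C} = {A,C} (union, +1)
DFIJV@5: {G} ∪ {A,C} = {A,C,G} (union, +1)
BDFIJV@5: {A} ∩ {A,C,G} = {A} (intersection, +0)
BDFIJSV@5: {A} ∪ {G} = {A,G} (union, +1)
DF@6: {C} ∪ {T} = {C,T} (union, +1)
DFI@6: {C,T} ∪ {A} = {A,C,T} (union, +1)
JV@6: {A} ∪ {C} = {A,C} (union, +1)
DFIJV@6: {A,C,T} ∩ {A,C} = {A,C} (intersection, +0)
BDFIJV@6: {A} ∩ {A,C} = {A} (intersection, +0)
BDFIJSV@6: {A} ∩ {A} = {A} (intersection, +0)
per-site changes: [3, 2, 2, 4, 3, 4, 3]; total = 21

3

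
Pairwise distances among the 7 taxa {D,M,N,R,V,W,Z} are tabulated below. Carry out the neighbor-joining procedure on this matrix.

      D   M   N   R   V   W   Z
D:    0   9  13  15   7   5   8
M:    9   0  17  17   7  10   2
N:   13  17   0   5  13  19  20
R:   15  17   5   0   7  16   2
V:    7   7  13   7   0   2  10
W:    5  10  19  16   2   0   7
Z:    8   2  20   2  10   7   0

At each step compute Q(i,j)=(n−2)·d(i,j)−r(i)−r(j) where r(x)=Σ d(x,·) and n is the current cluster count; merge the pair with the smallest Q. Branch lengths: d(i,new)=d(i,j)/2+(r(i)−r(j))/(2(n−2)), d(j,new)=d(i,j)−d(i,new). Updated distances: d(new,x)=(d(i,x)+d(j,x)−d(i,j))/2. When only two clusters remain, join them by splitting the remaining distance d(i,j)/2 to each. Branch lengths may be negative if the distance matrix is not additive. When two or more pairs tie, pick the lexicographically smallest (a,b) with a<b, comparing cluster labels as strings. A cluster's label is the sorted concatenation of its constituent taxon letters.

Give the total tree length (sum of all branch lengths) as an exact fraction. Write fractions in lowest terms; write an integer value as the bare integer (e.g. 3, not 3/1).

411/16

iteration 1: select N,R (d=5, Q=-124); attach at lengths (5, 0); label the merged cluster NR
  updated: d(D,NR)=23/2, d(M,NR)=29/2, d(NR,V)=15/2, d(NR,W)=15, d(NR,Z)=17/2
iteration 2: select M,Z (d=2, Q=-70); attach at lengths (15/8, 1/8); label the merged cluster MZ
  updated: d(D,MZ)=15/2, d(MZ,NR)=21/2, d(MZ,V)=15/2, d(MZ,W)=15/2
iteration 3: select V,W (d=2, Q=-95/2); attach at lengths (1/12, 23/12); label the merged cluster VW
  updated: d(D,VW)=5, d(MZ,VW)=13/2, d(NR,VW)=41/4
iteration 4: select D,VW (d=5, Q=-143/4); attach at lengths (49/16, 31/16); label the merged cluster DVW
  updated: d(DVW,MZ)=9/2, d(DVW,NR)=67/8
iteration 5: select DVW,MZ (d=9/2, Q=-187/8); attach at lengths (19/16, 53/16); label the merged cluster DMVWZ
  updated: d(DMVWZ,NR)=115/16
iteration 6: select DMVWZ,NR (d=115/16); attach at lengths (115/32, 115/32); label the merged cluster DMNRVWZ
final tree: (((D:49/16,(V:1/12,W:23/12):31/16):19/16,(M:15/8,Z:1/8):53/16):115/32,(N:5,R:0):115/32)
total length: 411/16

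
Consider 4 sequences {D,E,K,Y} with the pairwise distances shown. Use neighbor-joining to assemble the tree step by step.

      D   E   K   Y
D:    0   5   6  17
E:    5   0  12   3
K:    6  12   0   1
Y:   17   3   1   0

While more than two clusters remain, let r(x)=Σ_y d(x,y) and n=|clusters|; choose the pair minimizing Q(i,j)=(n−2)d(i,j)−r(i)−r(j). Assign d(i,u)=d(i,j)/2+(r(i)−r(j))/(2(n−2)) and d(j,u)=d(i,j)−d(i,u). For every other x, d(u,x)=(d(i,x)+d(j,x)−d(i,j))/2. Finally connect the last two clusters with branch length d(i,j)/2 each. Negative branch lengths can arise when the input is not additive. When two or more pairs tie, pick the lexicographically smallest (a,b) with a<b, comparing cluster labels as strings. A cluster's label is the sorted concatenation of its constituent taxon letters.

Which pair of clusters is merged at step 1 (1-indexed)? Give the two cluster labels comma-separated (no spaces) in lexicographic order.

D,E

iteration 1: select D,E (d=5, Q=-38); attach at lengths (9/2, 1/2); label the merged cluster DE
  updated: d(DE,K)=13/2, d(DE,Y)=15/2
iteration 2: select DE,K (d=13/2, Q=-15); attach at lengths (13/2, 0); label the merged cluster DEK
  updated: d(DEK,Y)=1
iteration 3: select DEK,Y (d=1); attach at lengths (1/2, 1/2); label the merged cluster DEKY
final tree: (((D:9/2,E:1/2):13/2,K:0):1/2,Y:1/2)
total length: 25/2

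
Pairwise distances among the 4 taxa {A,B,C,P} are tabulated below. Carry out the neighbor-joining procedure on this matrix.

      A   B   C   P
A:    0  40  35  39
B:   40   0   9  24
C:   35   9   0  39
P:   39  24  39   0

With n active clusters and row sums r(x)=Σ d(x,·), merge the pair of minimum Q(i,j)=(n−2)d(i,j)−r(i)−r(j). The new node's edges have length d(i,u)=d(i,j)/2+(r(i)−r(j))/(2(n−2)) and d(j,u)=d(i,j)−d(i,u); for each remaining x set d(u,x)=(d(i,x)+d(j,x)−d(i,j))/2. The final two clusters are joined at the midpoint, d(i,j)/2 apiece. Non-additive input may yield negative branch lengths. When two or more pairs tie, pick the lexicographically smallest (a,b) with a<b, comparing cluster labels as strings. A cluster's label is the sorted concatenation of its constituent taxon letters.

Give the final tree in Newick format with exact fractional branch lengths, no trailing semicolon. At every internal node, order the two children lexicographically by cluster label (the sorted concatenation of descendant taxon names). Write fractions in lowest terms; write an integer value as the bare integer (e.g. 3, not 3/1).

(((A:45/2,P:33/2):21/2,B:2):7/2,C:7/2)

step 1: merge (A,P) at d=39, Q=-138; branch lengths A→45/2, P→33/2; new cluster AP
  updated: d(AP,B)=25/2, d(AP,C)=35/2
step 2: merge (AP,B) at d=25/2, Q=-39; branch lengths AP→21/2, B→2; new cluster ABP
  updated: d(ABP,C)=7
step 3: merge (ABP,C) at d=7; branch lengths ABP→7/2, C→7/2; new cluster ABCP
final tree: (((A:45/2,P:33/2):21/2,B:2):7/2,C:7/2)
total length: 117/2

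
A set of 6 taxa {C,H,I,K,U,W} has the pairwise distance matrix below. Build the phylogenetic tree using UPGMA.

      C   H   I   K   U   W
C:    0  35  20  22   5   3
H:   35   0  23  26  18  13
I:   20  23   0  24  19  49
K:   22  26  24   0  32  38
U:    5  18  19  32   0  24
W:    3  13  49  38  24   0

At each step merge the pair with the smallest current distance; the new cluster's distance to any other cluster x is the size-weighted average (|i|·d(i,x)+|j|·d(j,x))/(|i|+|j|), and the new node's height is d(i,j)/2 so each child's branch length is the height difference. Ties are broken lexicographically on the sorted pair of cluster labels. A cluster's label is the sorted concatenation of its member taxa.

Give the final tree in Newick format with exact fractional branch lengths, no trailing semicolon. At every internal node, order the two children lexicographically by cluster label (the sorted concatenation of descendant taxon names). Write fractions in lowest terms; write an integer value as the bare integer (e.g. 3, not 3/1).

((((C:3/2,W:3/2):23/4,U:29/4):15/4,H:11):53/16,(I:12,K:12):37/16)

1. join C+W (d=3) ⇒ CW; edges |C|=3/2, |W|=3/2
  updated: d(CW,H)=24, d(CW,I)=69/2, d(CW,K)=30, d(CW,U)=29/2
2. join CW+U (d=29/2) ⇒ CUW; edges |CW|=23/4, |U|=29/4
  updated: d(CUW,H)=22, d(CUW,I)=88/3, d(CUW,K)=92/3
3. join CUW+H (d=22) ⇒ CHUW; edges |CUW|=15/4, |H|=11
  updated: d(CHUW,I)=111/4, d(CHUW,K)=59/2
4. join I+K (d=24) ⇒ IK; edges |I|=12, |K|=12
  updated: d(CHUW,IK)=229/8
5. join CHUW+IK (d=229/8) ⇒ CHIKUW; edges |CHUW|=53/16, |IK|=37/16
final tree: ((((C:3/2,W:3/2):23/4,U:29/4):15/4,H:11):53/16,(I:12,K:12):37/16)
total length: 483/8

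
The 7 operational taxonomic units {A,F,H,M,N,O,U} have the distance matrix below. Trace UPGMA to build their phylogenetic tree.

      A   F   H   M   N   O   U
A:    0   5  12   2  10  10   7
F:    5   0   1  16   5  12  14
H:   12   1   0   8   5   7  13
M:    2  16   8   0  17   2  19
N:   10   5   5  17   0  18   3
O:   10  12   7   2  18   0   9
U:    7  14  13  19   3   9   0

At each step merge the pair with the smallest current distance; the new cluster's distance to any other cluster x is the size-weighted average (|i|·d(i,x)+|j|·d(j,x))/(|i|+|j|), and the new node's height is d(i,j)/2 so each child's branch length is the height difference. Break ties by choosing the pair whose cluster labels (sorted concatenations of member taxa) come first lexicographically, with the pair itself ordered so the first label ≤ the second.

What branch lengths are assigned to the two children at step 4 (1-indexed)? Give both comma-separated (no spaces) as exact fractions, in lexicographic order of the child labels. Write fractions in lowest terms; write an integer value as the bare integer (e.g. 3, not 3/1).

2,3

step 1: merge (F,H) at d=1; branch lengths F→1/2, H→1/2; new cluster FH
  updated: d(A,FH)=17/2, d(FH,M)=12, d(FH,N)=5, d(FH,O)=19/2, d(FH,U)=27/2
step 2: merge (A,M) at d=2; branch lengths A→1, M→1; new cluster AM
  updated: d(AM,FH)=41/4, d(AM,N)=27/2, d(AM,O)=6, d(AM,U)=13
step 3: merge (N,U) at d=3; branch lengths N→3/2, U→3/2; new cluster NU
  updated: d(AM,NU)=53/4, d(FH,NU)=37/4, d(NU,O)=27/2
step 4: merge (AM,O) at d=6; branch lengths AM→2, O→3; new cluster AMO
  updated: d(AMO,FH)=10, d(AMO,NU)=40/3
step 5: merge (FH,NU) at d=37/4; branch lengths FH→33/8, NU→25/8; new cluster FHNU
  updated: d(AMO,FHNU)=35/3
step 6: merge (AMO,FHNU) at d=35/3; branch lengths AMO→17/6, FHNU→29/24; new cluster AFHMNOU
final tree: (((A:1,M:1):2,O:3):17/6,((F:1/2,H:1/2):33/8,(N:3/2,U:3/2):25/8):29/24)
total length: 535/24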